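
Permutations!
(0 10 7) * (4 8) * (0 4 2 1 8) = (0 10 7 4)(1 8 2) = [10, 8, 1, 3, 0, 5, 6, 4, 2, 9, 7]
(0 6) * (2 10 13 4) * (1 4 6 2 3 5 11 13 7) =[2, 4, 10, 5, 3, 11, 0, 1, 8, 9, 7, 13, 12, 6] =(0 2 10 7 1 4 3 5 11 13 6)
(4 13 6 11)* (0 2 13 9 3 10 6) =(0 2 13)(3 10 6 11 4 9) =[2, 1, 13, 10, 9, 5, 11, 7, 8, 3, 6, 4, 12, 0]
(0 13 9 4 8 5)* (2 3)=(0 13 9 4 8 5)(2 3)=[13, 1, 3, 2, 8, 0, 6, 7, 5, 4, 10, 11, 12, 9]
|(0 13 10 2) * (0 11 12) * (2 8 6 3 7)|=10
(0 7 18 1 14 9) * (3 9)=[7, 14, 2, 9, 4, 5, 6, 18, 8, 0, 10, 11, 12, 13, 3, 15, 16, 17, 1]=(0 7 18 1 14 3 9)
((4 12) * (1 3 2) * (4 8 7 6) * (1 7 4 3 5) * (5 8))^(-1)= (1 5 12 4 8)(2 3 6 7)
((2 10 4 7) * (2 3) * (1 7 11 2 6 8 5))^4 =(11)(1 8 3)(5 6 7)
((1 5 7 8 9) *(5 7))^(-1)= (1 9 8 7)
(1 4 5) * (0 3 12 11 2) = (0 3 12 11 2)(1 4 5) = [3, 4, 0, 12, 5, 1, 6, 7, 8, 9, 10, 2, 11]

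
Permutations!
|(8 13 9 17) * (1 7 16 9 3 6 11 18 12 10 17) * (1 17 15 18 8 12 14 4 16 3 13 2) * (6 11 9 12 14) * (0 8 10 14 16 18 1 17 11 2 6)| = 17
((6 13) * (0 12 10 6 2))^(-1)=(0 2 13 6 10 12)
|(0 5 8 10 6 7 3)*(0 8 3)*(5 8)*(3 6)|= 7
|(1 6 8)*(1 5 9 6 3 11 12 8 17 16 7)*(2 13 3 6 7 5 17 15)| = 14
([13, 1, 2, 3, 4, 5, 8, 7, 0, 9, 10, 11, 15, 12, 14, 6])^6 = (15)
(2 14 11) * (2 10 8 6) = (2 14 11 10 8 6) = [0, 1, 14, 3, 4, 5, 2, 7, 6, 9, 8, 10, 12, 13, 11]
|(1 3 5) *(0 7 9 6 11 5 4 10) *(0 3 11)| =|(0 7 9 6)(1 11 5)(3 4 10)| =12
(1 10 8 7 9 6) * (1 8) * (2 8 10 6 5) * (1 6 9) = (1 9 5 2 8 7)(6 10) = [0, 9, 8, 3, 4, 2, 10, 1, 7, 5, 6]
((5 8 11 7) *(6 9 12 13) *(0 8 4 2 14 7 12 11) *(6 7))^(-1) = ((0 8)(2 14 6 9 11 12 13 7 5 4))^(-1) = (0 8)(2 4 5 7 13 12 11 9 6 14)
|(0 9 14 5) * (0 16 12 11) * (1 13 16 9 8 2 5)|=|(0 8 2 5 9 14 1 13 16 12 11)|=11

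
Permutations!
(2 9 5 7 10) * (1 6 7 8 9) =(1 6 7 10 2)(5 8 9) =[0, 6, 1, 3, 4, 8, 7, 10, 9, 5, 2]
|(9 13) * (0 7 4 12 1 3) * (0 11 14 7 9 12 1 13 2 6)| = 12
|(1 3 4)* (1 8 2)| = 5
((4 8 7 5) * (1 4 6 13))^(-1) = ((1 4 8 7 5 6 13))^(-1) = (1 13 6 5 7 8 4)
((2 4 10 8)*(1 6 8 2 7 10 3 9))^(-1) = ((1 6 8 7 10 2 4 3 9))^(-1) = (1 9 3 4 2 10 7 8 6)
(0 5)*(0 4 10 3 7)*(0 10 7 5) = (3 5 4 7 10) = [0, 1, 2, 5, 7, 4, 6, 10, 8, 9, 3]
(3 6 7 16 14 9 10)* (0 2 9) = (0 2 9 10 3 6 7 16 14) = [2, 1, 9, 6, 4, 5, 7, 16, 8, 10, 3, 11, 12, 13, 0, 15, 14]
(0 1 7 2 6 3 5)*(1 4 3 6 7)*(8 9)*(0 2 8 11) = (0 4 3 5 2 7 8 9 11) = [4, 1, 7, 5, 3, 2, 6, 8, 9, 11, 10, 0]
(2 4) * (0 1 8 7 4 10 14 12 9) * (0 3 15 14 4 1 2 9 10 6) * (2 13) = (0 13 2 6)(1 8 7)(3 15 14 12 10 4 9) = [13, 8, 6, 15, 9, 5, 0, 1, 7, 3, 4, 11, 10, 2, 12, 14]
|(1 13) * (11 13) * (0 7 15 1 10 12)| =8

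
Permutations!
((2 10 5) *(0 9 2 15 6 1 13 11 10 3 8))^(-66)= ((0 9 2 3 8)(1 13 11 10 5 15 6))^(-66)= (0 8 3 2 9)(1 5 13 15 11 6 10)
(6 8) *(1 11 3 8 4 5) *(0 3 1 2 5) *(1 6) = (0 3 8 1 11 6 4)(2 5) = [3, 11, 5, 8, 0, 2, 4, 7, 1, 9, 10, 6]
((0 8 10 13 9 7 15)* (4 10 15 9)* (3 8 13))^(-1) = ((0 13 4 10 3 8 15)(7 9))^(-1) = (0 15 8 3 10 4 13)(7 9)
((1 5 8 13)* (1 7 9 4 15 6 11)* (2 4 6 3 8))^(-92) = ((1 5 2 4 15 3 8 13 7 9 6 11))^(-92) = (1 15 7)(2 8 6)(3 9 5)(4 13 11)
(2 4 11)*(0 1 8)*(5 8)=(0 1 5 8)(2 4 11)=[1, 5, 4, 3, 11, 8, 6, 7, 0, 9, 10, 2]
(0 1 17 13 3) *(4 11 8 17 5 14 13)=(0 1 5 14 13 3)(4 11 8 17)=[1, 5, 2, 0, 11, 14, 6, 7, 17, 9, 10, 8, 12, 3, 13, 15, 16, 4]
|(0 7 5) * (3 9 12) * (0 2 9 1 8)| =9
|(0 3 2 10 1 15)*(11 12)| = |(0 3 2 10 1 15)(11 12)| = 6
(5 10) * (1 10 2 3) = [0, 10, 3, 1, 4, 2, 6, 7, 8, 9, 5] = (1 10 5 2 3)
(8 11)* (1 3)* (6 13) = (1 3)(6 13)(8 11) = [0, 3, 2, 1, 4, 5, 13, 7, 11, 9, 10, 8, 12, 6]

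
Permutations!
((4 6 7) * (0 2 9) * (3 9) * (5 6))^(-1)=((0 2 3 9)(4 5 6 7))^(-1)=(0 9 3 2)(4 7 6 5)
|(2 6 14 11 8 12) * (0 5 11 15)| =9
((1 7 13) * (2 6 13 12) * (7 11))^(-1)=(1 13 6 2 12 7 11)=((1 11 7 12 2 6 13))^(-1)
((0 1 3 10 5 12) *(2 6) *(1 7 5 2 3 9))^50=(0 5)(2 3)(6 10)(7 12)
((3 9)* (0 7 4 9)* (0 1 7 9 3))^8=(9)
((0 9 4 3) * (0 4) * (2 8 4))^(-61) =((0 9)(2 8 4 3))^(-61) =(0 9)(2 3 4 8)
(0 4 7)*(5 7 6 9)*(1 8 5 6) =(0 4 1 8 5 7)(6 9) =[4, 8, 2, 3, 1, 7, 9, 0, 5, 6]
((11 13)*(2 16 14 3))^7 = (2 3 14 16)(11 13)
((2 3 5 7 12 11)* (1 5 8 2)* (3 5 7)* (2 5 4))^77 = ((1 7 12 11)(2 4)(3 8 5))^77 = (1 7 12 11)(2 4)(3 5 8)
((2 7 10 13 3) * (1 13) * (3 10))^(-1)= (1 10 13)(2 3 7)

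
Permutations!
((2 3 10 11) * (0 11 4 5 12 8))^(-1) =((0 11 2 3 10 4 5 12 8))^(-1) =(0 8 12 5 4 10 3 2 11)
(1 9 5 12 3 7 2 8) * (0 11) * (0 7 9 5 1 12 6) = (0 11 7 2 8 12 3 9 1 5 6) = [11, 5, 8, 9, 4, 6, 0, 2, 12, 1, 10, 7, 3]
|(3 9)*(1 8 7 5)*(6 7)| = |(1 8 6 7 5)(3 9)| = 10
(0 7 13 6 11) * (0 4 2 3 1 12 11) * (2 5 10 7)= [2, 12, 3, 1, 5, 10, 0, 13, 8, 9, 7, 4, 11, 6]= (0 2 3 1 12 11 4 5 10 7 13 6)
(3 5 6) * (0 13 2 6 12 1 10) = (0 13 2 6 3 5 12 1 10) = [13, 10, 6, 5, 4, 12, 3, 7, 8, 9, 0, 11, 1, 2]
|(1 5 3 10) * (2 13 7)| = 12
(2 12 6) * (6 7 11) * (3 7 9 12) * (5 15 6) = (2 3 7 11 5 15 6)(9 12) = [0, 1, 3, 7, 4, 15, 2, 11, 8, 12, 10, 5, 9, 13, 14, 6]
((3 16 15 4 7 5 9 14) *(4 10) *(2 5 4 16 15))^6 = ((2 5 9 14 3 15 10 16)(4 7))^6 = (2 10 3 9)(5 16 15 14)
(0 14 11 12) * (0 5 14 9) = (0 9)(5 14 11 12) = [9, 1, 2, 3, 4, 14, 6, 7, 8, 0, 10, 12, 5, 13, 11]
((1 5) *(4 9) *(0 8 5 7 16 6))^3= ((0 8 5 1 7 16 6)(4 9))^3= (0 1 6 5 16 8 7)(4 9)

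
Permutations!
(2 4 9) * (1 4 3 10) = (1 4 9 2 3 10) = [0, 4, 3, 10, 9, 5, 6, 7, 8, 2, 1]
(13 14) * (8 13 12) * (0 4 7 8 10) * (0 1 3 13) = (0 4 7 8)(1 3 13 14 12 10) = [4, 3, 2, 13, 7, 5, 6, 8, 0, 9, 1, 11, 10, 14, 12]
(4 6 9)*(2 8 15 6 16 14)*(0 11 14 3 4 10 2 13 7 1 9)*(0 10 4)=[11, 9, 8, 0, 16, 5, 10, 1, 15, 4, 2, 14, 12, 7, 13, 6, 3]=(0 11 14 13 7 1 9 4 16 3)(2 8 15 6 10)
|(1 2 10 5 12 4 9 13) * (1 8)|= |(1 2 10 5 12 4 9 13 8)|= 9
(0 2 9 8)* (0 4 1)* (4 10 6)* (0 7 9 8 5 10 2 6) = (0 6 4 1 7 9 5 10)(2 8) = [6, 7, 8, 3, 1, 10, 4, 9, 2, 5, 0]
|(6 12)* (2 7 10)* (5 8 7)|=|(2 5 8 7 10)(6 12)|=10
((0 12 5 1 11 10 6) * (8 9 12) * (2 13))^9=(2 13)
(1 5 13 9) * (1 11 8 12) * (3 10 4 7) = (1 5 13 9 11 8 12)(3 10 4 7) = [0, 5, 2, 10, 7, 13, 6, 3, 12, 11, 4, 8, 1, 9]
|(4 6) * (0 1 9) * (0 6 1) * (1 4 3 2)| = |(1 9 6 3 2)| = 5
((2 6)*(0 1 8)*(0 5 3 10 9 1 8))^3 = ((0 8 5 3 10 9 1)(2 6))^3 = (0 3 1 5 9 8 10)(2 6)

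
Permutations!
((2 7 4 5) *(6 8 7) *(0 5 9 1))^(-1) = (0 1 9 4 7 8 6 2 5)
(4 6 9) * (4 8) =(4 6 9 8) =[0, 1, 2, 3, 6, 5, 9, 7, 4, 8]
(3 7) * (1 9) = (1 9)(3 7) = [0, 9, 2, 7, 4, 5, 6, 3, 8, 1]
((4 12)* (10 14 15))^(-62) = (10 14 15)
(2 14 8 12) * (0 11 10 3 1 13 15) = (0 11 10 3 1 13 15)(2 14 8 12) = [11, 13, 14, 1, 4, 5, 6, 7, 12, 9, 3, 10, 2, 15, 8, 0]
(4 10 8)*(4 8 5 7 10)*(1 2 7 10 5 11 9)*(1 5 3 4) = (1 2 7 3 4)(5 10 11 9) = [0, 2, 7, 4, 1, 10, 6, 3, 8, 5, 11, 9]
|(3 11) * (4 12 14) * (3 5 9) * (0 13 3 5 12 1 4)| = |(0 13 3 11 12 14)(1 4)(5 9)| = 6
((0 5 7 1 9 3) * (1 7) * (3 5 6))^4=((0 6 3)(1 9 5))^4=(0 6 3)(1 9 5)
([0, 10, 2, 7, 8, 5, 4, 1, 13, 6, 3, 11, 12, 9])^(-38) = [0, 3, 2, 1, 13, 5, 8, 10, 9, 4, 7, 11, 12, 6]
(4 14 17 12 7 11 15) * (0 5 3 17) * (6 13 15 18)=(0 5 3 17 12 7 11 18 6 13 15 4 14)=[5, 1, 2, 17, 14, 3, 13, 11, 8, 9, 10, 18, 7, 15, 0, 4, 16, 12, 6]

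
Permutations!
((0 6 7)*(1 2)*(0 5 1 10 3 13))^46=((0 6 7 5 1 2 10 3 13))^46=(0 6 7 5 1 2 10 3 13)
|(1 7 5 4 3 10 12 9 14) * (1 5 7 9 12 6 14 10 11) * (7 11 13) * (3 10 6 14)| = |(1 9 6 3 13 7 11)(4 10 14 5)| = 28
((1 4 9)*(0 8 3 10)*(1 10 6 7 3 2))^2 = (0 2 4 10 8 1 9)(3 7 6)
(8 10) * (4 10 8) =[0, 1, 2, 3, 10, 5, 6, 7, 8, 9, 4] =(4 10)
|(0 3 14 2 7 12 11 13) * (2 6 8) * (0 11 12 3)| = |(2 7 3 14 6 8)(11 13)| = 6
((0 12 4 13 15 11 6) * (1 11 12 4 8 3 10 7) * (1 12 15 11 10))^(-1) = ((15)(0 4 13 11 6)(1 10 7 12 8 3))^(-1) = (15)(0 6 11 13 4)(1 3 8 12 7 10)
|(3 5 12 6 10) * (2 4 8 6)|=8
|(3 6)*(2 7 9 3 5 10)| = |(2 7 9 3 6 5 10)| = 7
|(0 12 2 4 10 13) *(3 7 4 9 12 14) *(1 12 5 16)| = 42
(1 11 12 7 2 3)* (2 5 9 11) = (1 2 3)(5 9 11 12 7) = [0, 2, 3, 1, 4, 9, 6, 5, 8, 11, 10, 12, 7]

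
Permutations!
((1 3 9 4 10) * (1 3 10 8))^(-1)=(1 8 4 9 3 10)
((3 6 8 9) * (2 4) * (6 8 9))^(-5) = ((2 4)(3 8 6 9))^(-5) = (2 4)(3 9 6 8)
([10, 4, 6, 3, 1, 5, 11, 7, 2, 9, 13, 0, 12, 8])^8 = (0 10 13 8 2 6 11)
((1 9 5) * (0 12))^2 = (12)(1 5 9)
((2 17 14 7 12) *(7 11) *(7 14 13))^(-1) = (2 12 7 13 17)(11 14)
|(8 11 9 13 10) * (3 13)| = |(3 13 10 8 11 9)| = 6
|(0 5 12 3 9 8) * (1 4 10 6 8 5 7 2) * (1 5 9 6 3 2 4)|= 21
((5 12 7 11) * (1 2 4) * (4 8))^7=((1 2 8 4)(5 12 7 11))^7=(1 4 8 2)(5 11 7 12)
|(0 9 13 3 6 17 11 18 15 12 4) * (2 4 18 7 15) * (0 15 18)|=|(0 9 13 3 6 17 11 7 18 2 4 15 12)|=13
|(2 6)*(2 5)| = 3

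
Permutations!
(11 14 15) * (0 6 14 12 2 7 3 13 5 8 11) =(0 6 14 15)(2 7 3 13 5 8 11 12) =[6, 1, 7, 13, 4, 8, 14, 3, 11, 9, 10, 12, 2, 5, 15, 0]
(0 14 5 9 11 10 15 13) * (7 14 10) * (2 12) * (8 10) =(0 8 10 15 13)(2 12)(5 9 11 7 14) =[8, 1, 12, 3, 4, 9, 6, 14, 10, 11, 15, 7, 2, 0, 5, 13]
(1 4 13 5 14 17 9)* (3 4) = (1 3 4 13 5 14 17 9) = [0, 3, 2, 4, 13, 14, 6, 7, 8, 1, 10, 11, 12, 5, 17, 15, 16, 9]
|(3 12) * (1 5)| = 2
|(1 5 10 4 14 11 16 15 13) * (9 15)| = 10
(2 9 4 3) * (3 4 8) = [0, 1, 9, 2, 4, 5, 6, 7, 3, 8] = (2 9 8 3)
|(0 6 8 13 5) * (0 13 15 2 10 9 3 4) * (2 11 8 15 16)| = 22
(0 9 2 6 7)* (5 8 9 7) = (0 7)(2 6 5 8 9) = [7, 1, 6, 3, 4, 8, 5, 0, 9, 2]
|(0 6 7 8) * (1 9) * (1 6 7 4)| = 12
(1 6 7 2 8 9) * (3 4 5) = (1 6 7 2 8 9)(3 4 5) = [0, 6, 8, 4, 5, 3, 7, 2, 9, 1]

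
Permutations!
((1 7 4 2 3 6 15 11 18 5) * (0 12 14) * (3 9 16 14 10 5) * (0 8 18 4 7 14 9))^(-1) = (0 2 4 11 15 6 3 18 8 14 1 5 10 12)(9 16)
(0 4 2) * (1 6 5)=(0 4 2)(1 6 5)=[4, 6, 0, 3, 2, 1, 5]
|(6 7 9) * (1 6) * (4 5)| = 4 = |(1 6 7 9)(4 5)|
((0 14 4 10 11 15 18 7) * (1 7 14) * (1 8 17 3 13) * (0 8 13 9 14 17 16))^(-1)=(0 16 8 7 1 13)(3 17 18 15 11 10 4 14 9)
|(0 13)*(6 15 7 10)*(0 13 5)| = |(0 5)(6 15 7 10)| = 4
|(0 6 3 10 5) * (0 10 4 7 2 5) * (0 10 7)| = |(10)(0 6 3 4)(2 5 7)| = 12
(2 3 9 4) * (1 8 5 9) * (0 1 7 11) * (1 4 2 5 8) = (0 4 5 9 2 3 7 11) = [4, 1, 3, 7, 5, 9, 6, 11, 8, 2, 10, 0]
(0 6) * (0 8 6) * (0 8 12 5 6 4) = (0 8 4)(5 6 12) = [8, 1, 2, 3, 0, 6, 12, 7, 4, 9, 10, 11, 5]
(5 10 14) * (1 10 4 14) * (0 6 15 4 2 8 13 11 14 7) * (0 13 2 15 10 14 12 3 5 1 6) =[0, 14, 8, 5, 7, 15, 10, 13, 2, 9, 6, 12, 3, 11, 1, 4] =(1 14)(2 8)(3 5 15 4 7 13 11 12)(6 10)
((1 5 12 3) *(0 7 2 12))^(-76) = ((0 7 2 12 3 1 5))^(-76) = (0 7 2 12 3 1 5)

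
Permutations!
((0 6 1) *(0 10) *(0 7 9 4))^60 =(0 7 6 9 1 4 10)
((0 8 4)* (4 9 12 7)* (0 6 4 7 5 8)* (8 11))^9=(4 6)(5 12 9 8 11)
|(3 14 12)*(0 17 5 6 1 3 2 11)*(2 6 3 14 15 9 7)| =36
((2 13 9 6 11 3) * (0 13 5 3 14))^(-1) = ((0 13 9 6 11 14)(2 5 3))^(-1) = (0 14 11 6 9 13)(2 3 5)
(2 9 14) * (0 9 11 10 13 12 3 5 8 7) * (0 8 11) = [9, 1, 0, 5, 4, 11, 6, 8, 7, 14, 13, 10, 3, 12, 2] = (0 9 14 2)(3 5 11 10 13 12)(7 8)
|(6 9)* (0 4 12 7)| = 4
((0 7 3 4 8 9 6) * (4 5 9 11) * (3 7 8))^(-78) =(0 11 3 9)(4 5 6 8)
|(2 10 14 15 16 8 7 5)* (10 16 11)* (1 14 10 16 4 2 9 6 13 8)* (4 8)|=|(1 14 15 11 16)(2 8 7 5 9 6 13 4)|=40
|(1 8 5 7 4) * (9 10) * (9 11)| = 15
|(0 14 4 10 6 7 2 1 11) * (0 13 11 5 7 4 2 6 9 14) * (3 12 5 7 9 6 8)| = 18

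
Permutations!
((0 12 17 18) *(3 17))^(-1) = (0 18 17 3 12)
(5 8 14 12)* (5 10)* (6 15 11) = (5 8 14 12 10)(6 15 11) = [0, 1, 2, 3, 4, 8, 15, 7, 14, 9, 5, 6, 10, 13, 12, 11]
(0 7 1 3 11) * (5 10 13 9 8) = (0 7 1 3 11)(5 10 13 9 8) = [7, 3, 2, 11, 4, 10, 6, 1, 5, 8, 13, 0, 12, 9]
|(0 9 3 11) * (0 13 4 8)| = 7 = |(0 9 3 11 13 4 8)|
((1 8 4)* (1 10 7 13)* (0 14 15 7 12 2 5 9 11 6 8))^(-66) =((0 14 15 7 13 1)(2 5 9 11 6 8 4 10 12))^(-66) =(15)(2 4 11)(5 10 6)(8 9 12)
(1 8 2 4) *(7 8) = [0, 7, 4, 3, 1, 5, 6, 8, 2] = (1 7 8 2 4)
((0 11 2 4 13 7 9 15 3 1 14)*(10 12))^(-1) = (0 14 1 3 15 9 7 13 4 2 11)(10 12)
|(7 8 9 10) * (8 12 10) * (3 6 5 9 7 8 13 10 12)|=8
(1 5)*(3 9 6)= [0, 5, 2, 9, 4, 1, 3, 7, 8, 6]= (1 5)(3 9 6)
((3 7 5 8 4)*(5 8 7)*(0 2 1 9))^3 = ((0 2 1 9)(3 5 7 8 4))^3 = (0 9 1 2)(3 8 5 4 7)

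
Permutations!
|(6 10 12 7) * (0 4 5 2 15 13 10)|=|(0 4 5 2 15 13 10 12 7 6)|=10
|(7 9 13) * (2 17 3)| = |(2 17 3)(7 9 13)| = 3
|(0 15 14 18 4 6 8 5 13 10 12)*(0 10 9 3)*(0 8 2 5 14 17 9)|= |(0 15 17 9 3 8 14 18 4 6 2 5 13)(10 12)|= 26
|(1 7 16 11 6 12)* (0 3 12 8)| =|(0 3 12 1 7 16 11 6 8)| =9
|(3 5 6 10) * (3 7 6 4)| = 3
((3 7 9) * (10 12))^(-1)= (3 9 7)(10 12)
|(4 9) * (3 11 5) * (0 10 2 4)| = |(0 10 2 4 9)(3 11 5)| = 15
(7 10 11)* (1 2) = (1 2)(7 10 11) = [0, 2, 1, 3, 4, 5, 6, 10, 8, 9, 11, 7]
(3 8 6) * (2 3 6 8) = (8)(2 3) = [0, 1, 3, 2, 4, 5, 6, 7, 8]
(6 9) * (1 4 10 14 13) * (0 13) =(0 13 1 4 10 14)(6 9) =[13, 4, 2, 3, 10, 5, 9, 7, 8, 6, 14, 11, 12, 1, 0]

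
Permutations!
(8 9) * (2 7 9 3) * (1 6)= (1 6)(2 7 9 8 3)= [0, 6, 7, 2, 4, 5, 1, 9, 3, 8]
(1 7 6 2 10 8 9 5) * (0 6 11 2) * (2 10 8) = (0 6)(1 7 11 10 2 8 9 5) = [6, 7, 8, 3, 4, 1, 0, 11, 9, 5, 2, 10]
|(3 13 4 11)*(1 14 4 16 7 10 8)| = 10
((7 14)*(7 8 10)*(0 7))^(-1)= (0 10 8 14 7)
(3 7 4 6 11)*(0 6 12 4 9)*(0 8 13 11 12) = (0 6 12 4)(3 7 9 8 13 11) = [6, 1, 2, 7, 0, 5, 12, 9, 13, 8, 10, 3, 4, 11]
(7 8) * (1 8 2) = (1 8 7 2) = [0, 8, 1, 3, 4, 5, 6, 2, 7]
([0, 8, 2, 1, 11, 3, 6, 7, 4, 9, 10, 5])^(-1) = [0, 3, 2, 5, 8, 11, 6, 7, 1, 9, 10, 4]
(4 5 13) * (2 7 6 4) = [0, 1, 7, 3, 5, 13, 4, 6, 8, 9, 10, 11, 12, 2] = (2 7 6 4 5 13)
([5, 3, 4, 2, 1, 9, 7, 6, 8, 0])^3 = (9)(1 4 2 3)(6 7)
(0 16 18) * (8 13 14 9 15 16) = (0 8 13 14 9 15 16 18) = [8, 1, 2, 3, 4, 5, 6, 7, 13, 15, 10, 11, 12, 14, 9, 16, 18, 17, 0]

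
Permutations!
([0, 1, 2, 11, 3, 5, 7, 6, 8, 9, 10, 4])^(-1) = (3 4 11)(6 7)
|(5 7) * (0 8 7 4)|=5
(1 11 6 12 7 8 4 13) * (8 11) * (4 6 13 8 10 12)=(1 10 12 7 11 13)(4 8 6)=[0, 10, 2, 3, 8, 5, 4, 11, 6, 9, 12, 13, 7, 1]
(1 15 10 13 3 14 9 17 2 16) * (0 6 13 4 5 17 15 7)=(0 6 13 3 14 9 15 10 4 5 17 2 16 1 7)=[6, 7, 16, 14, 5, 17, 13, 0, 8, 15, 4, 11, 12, 3, 9, 10, 1, 2]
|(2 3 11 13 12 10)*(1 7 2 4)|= |(1 7 2 3 11 13 12 10 4)|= 9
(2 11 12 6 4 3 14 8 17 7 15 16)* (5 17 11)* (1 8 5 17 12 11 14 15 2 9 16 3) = (1 8 14 5 12 6 4)(2 17 7)(3 15)(9 16) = [0, 8, 17, 15, 1, 12, 4, 2, 14, 16, 10, 11, 6, 13, 5, 3, 9, 7]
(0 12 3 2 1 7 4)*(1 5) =(0 12 3 2 5 1 7 4) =[12, 7, 5, 2, 0, 1, 6, 4, 8, 9, 10, 11, 3]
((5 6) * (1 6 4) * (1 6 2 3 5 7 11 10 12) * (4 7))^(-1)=((1 2 3 5 7 11 10 12)(4 6))^(-1)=(1 12 10 11 7 5 3 2)(4 6)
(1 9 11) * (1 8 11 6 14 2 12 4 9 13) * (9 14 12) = (1 13)(2 9 6 12 4 14)(8 11) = [0, 13, 9, 3, 14, 5, 12, 7, 11, 6, 10, 8, 4, 1, 2]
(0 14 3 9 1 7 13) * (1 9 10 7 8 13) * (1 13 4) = (0 14 3 10 7 13)(1 8 4) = [14, 8, 2, 10, 1, 5, 6, 13, 4, 9, 7, 11, 12, 0, 3]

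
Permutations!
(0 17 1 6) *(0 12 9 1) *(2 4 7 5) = [17, 6, 4, 3, 7, 2, 12, 5, 8, 1, 10, 11, 9, 13, 14, 15, 16, 0] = (0 17)(1 6 12 9)(2 4 7 5)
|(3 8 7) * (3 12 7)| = |(3 8)(7 12)| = 2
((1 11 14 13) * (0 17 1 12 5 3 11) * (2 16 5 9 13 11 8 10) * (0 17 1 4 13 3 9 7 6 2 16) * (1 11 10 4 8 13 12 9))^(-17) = ((0 11 14 10 16 5 1 17 8 4 12 7 6 2)(3 13 9))^(-17) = (0 7 8 5 14 2 12 17 16 11 6 4 1 10)(3 13 9)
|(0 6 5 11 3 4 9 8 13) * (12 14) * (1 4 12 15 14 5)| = 28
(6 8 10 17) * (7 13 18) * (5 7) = [0, 1, 2, 3, 4, 7, 8, 13, 10, 9, 17, 11, 12, 18, 14, 15, 16, 6, 5] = (5 7 13 18)(6 8 10 17)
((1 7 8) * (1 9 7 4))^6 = (9)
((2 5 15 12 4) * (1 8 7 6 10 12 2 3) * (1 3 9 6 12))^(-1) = (1 10 6 9 4 12 7 8)(2 15 5)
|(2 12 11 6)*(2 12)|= 3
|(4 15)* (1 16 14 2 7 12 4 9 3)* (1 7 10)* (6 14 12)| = 12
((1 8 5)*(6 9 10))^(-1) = ((1 8 5)(6 9 10))^(-1) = (1 5 8)(6 10 9)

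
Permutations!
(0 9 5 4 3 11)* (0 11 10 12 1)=(0 9 5 4 3 10 12 1)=[9, 0, 2, 10, 3, 4, 6, 7, 8, 5, 12, 11, 1]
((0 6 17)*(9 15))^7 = ((0 6 17)(9 15))^7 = (0 6 17)(9 15)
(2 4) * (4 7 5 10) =(2 7 5 10 4) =[0, 1, 7, 3, 2, 10, 6, 5, 8, 9, 4]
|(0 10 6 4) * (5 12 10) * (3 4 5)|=|(0 3 4)(5 12 10 6)|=12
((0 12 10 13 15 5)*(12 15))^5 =(0 5 15)(10 12 13)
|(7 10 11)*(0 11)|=|(0 11 7 10)|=4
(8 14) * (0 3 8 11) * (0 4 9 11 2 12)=(0 3 8 14 2 12)(4 9 11)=[3, 1, 12, 8, 9, 5, 6, 7, 14, 11, 10, 4, 0, 13, 2]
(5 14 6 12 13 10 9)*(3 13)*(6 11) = (3 13 10 9 5 14 11 6 12) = [0, 1, 2, 13, 4, 14, 12, 7, 8, 5, 9, 6, 3, 10, 11]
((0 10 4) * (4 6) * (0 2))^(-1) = (0 2 4 6 10)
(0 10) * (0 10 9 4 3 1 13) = [9, 13, 2, 1, 3, 5, 6, 7, 8, 4, 10, 11, 12, 0] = (0 9 4 3 1 13)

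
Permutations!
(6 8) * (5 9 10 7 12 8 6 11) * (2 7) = (2 7 12 8 11 5 9 10) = [0, 1, 7, 3, 4, 9, 6, 12, 11, 10, 2, 5, 8]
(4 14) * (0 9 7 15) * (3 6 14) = (0 9 7 15)(3 6 14 4) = [9, 1, 2, 6, 3, 5, 14, 15, 8, 7, 10, 11, 12, 13, 4, 0]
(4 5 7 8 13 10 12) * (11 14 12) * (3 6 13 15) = (3 6 13 10 11 14 12 4 5 7 8 15) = [0, 1, 2, 6, 5, 7, 13, 8, 15, 9, 11, 14, 4, 10, 12, 3]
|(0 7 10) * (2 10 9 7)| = 6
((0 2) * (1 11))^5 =(0 2)(1 11)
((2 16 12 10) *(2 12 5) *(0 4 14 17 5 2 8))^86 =(0 14 5)(4 17 8)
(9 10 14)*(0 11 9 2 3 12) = [11, 1, 3, 12, 4, 5, 6, 7, 8, 10, 14, 9, 0, 13, 2] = (0 11 9 10 14 2 3 12)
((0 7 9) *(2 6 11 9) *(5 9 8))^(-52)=((0 7 2 6 11 8 5 9))^(-52)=(0 11)(2 5)(6 9)(7 8)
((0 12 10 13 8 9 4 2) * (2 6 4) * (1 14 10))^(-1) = ((0 12 1 14 10 13 8 9 2)(4 6))^(-1) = (0 2 9 8 13 10 14 1 12)(4 6)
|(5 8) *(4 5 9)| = |(4 5 8 9)| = 4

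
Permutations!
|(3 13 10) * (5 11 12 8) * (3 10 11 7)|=7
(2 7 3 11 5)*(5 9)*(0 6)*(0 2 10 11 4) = [6, 1, 7, 4, 0, 10, 2, 3, 8, 5, 11, 9] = (0 6 2 7 3 4)(5 10 11 9)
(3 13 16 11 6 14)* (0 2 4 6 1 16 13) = [2, 16, 4, 0, 6, 5, 14, 7, 8, 9, 10, 1, 12, 13, 3, 15, 11] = (0 2 4 6 14 3)(1 16 11)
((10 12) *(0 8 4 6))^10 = ((0 8 4 6)(10 12))^10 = (12)(0 4)(6 8)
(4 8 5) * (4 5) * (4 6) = [0, 1, 2, 3, 8, 5, 4, 7, 6] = (4 8 6)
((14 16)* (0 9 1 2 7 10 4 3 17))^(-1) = ((0 9 1 2 7 10 4 3 17)(14 16))^(-1) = (0 17 3 4 10 7 2 1 9)(14 16)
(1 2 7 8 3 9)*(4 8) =(1 2 7 4 8 3 9) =[0, 2, 7, 9, 8, 5, 6, 4, 3, 1]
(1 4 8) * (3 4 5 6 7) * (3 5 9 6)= (1 9 6 7 5 3 4 8)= [0, 9, 2, 4, 8, 3, 7, 5, 1, 6]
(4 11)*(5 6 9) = (4 11)(5 6 9) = [0, 1, 2, 3, 11, 6, 9, 7, 8, 5, 10, 4]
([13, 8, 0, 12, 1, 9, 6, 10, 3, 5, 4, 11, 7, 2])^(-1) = (0 2 13)(1 4 10 7 12 3 8)(5 9)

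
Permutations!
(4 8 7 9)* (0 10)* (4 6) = (0 10)(4 8 7 9 6) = [10, 1, 2, 3, 8, 5, 4, 9, 7, 6, 0]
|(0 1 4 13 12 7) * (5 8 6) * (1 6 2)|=10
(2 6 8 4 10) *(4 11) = (2 6 8 11 4 10) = [0, 1, 6, 3, 10, 5, 8, 7, 11, 9, 2, 4]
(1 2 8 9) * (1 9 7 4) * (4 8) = (9)(1 2 4)(7 8) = [0, 2, 4, 3, 1, 5, 6, 8, 7, 9]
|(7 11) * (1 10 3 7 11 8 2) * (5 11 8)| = 8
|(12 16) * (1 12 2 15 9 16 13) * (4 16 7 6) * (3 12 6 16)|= |(1 6 4 3 12 13)(2 15 9 7 16)|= 30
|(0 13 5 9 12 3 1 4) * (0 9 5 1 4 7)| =4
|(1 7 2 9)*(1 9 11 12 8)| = |(1 7 2 11 12 8)| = 6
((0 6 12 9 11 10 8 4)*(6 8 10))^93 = (6 12 9 11)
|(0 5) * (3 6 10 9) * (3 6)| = |(0 5)(6 10 9)| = 6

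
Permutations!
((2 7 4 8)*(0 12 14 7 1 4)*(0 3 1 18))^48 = (0 2 4 3 14)(1 7 12 18 8)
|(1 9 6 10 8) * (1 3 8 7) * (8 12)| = |(1 9 6 10 7)(3 12 8)| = 15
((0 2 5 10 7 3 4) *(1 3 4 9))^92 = (0 5 7)(1 9 3)(2 10 4) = ((0 2 5 10 7 4)(1 3 9))^92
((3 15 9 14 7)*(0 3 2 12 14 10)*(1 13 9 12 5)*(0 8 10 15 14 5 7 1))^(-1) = ((0 3 14 1 13 9 15 12 5)(2 7)(8 10))^(-1) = (0 5 12 15 9 13 1 14 3)(2 7)(8 10)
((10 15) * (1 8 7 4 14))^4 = (15)(1 14 4 7 8)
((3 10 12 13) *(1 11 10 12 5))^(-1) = ((1 11 10 5)(3 12 13))^(-1) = (1 5 10 11)(3 13 12)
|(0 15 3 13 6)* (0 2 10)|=|(0 15 3 13 6 2 10)|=7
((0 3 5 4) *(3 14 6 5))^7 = (0 6 4 14 5)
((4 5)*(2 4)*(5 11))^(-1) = (2 5 11 4)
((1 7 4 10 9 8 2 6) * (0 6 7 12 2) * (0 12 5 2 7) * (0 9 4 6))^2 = ((1 5 2 9 8 12 7 6)(4 10))^2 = (1 2 8 7)(5 9 12 6)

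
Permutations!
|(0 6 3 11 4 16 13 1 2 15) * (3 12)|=11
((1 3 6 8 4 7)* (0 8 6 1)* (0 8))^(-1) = ((1 3)(4 7 8))^(-1) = (1 3)(4 8 7)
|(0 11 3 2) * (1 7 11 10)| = 7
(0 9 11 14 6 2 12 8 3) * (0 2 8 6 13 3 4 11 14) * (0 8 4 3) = [9, 1, 12, 2, 11, 5, 4, 7, 3, 14, 10, 8, 6, 0, 13] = (0 9 14 13)(2 12 6 4 11 8 3)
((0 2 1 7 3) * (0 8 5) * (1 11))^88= ((0 2 11 1 7 3 8 5))^88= (11)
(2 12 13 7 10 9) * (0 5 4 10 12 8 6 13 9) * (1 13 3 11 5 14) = [14, 13, 8, 11, 10, 4, 3, 12, 6, 2, 0, 5, 9, 7, 1] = (0 14 1 13 7 12 9 2 8 6 3 11 5 4 10)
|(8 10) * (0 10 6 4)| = 5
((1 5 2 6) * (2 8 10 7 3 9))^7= (1 2 3 10 5 6 9 7 8)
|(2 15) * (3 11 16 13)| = |(2 15)(3 11 16 13)| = 4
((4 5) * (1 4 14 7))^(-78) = ((1 4 5 14 7))^(-78) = (1 5 7 4 14)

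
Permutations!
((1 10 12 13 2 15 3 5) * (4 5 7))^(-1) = (1 5 4 7 3 15 2 13 12 10)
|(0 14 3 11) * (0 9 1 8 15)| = 8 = |(0 14 3 11 9 1 8 15)|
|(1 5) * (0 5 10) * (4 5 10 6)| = 4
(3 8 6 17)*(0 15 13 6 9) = [15, 1, 2, 8, 4, 5, 17, 7, 9, 0, 10, 11, 12, 6, 14, 13, 16, 3] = (0 15 13 6 17 3 8 9)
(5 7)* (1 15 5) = (1 15 5 7) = [0, 15, 2, 3, 4, 7, 6, 1, 8, 9, 10, 11, 12, 13, 14, 5]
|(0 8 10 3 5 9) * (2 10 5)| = 12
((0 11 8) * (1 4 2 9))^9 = ((0 11 8)(1 4 2 9))^9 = (11)(1 4 2 9)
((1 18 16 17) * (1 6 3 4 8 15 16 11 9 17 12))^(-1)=((1 18 11 9 17 6 3 4 8 15 16 12))^(-1)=(1 12 16 15 8 4 3 6 17 9 11 18)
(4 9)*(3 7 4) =(3 7 4 9) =[0, 1, 2, 7, 9, 5, 6, 4, 8, 3]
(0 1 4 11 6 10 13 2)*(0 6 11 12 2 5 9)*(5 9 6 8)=(0 1 4 12 2 8 5 6 10 13 9)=[1, 4, 8, 3, 12, 6, 10, 7, 5, 0, 13, 11, 2, 9]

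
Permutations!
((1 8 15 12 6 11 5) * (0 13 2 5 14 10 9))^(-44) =(0 6 5 10 15 13 11 1 9 12 2 14 8)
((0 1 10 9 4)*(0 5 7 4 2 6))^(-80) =(0 2 10)(1 6 9)(4 5 7) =((0 1 10 9 2 6)(4 5 7))^(-80)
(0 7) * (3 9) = (0 7)(3 9) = [7, 1, 2, 9, 4, 5, 6, 0, 8, 3]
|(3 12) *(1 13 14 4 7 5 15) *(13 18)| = |(1 18 13 14 4 7 5 15)(3 12)| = 8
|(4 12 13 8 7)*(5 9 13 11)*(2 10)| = |(2 10)(4 12 11 5 9 13 8 7)| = 8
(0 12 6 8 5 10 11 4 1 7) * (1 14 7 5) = (0 12 6 8 1 5 10 11 4 14 7) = [12, 5, 2, 3, 14, 10, 8, 0, 1, 9, 11, 4, 6, 13, 7]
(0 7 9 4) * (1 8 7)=(0 1 8 7 9 4)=[1, 8, 2, 3, 0, 5, 6, 9, 7, 4]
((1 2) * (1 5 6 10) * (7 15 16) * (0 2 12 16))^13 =(0 6 12 15 5 1 7 2 10 16)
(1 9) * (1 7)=[0, 9, 2, 3, 4, 5, 6, 1, 8, 7]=(1 9 7)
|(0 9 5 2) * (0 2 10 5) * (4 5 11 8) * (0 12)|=15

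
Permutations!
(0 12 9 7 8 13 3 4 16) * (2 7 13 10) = (0 12 9 13 3 4 16)(2 7 8 10) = [12, 1, 7, 4, 16, 5, 6, 8, 10, 13, 2, 11, 9, 3, 14, 15, 0]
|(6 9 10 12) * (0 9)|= |(0 9 10 12 6)|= 5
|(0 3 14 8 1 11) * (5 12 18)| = 6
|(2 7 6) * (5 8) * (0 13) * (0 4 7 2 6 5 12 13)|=|(4 7 5 8 12 13)|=6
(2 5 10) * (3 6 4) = (2 5 10)(3 6 4) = [0, 1, 5, 6, 3, 10, 4, 7, 8, 9, 2]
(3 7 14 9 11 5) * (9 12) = [0, 1, 2, 7, 4, 3, 6, 14, 8, 11, 10, 5, 9, 13, 12] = (3 7 14 12 9 11 5)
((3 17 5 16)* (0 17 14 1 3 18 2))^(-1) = ((0 17 5 16 18 2)(1 3 14))^(-1) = (0 2 18 16 5 17)(1 14 3)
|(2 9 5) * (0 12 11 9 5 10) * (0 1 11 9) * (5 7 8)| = |(0 12 9 10 1 11)(2 7 8 5)| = 12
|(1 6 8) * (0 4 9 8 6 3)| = 6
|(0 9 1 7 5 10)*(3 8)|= |(0 9 1 7 5 10)(3 8)|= 6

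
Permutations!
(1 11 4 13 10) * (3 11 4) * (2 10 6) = [0, 4, 10, 11, 13, 5, 2, 7, 8, 9, 1, 3, 12, 6] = (1 4 13 6 2 10)(3 11)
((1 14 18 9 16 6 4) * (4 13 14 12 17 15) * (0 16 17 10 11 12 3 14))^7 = ((0 16 6 13)(1 3 14 18 9 17 15 4)(10 11 12))^7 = (0 13 6 16)(1 4 15 17 9 18 14 3)(10 11 12)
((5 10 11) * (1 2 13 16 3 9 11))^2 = ((1 2 13 16 3 9 11 5 10))^2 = (1 13 3 11 10 2 16 9 5)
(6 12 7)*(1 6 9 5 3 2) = (1 6 12 7 9 5 3 2) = [0, 6, 1, 2, 4, 3, 12, 9, 8, 5, 10, 11, 7]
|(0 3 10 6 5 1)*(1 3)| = 4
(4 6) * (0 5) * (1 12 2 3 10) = (0 5)(1 12 2 3 10)(4 6) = [5, 12, 3, 10, 6, 0, 4, 7, 8, 9, 1, 11, 2]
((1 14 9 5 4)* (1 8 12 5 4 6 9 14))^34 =(14)(4 6 12)(5 8 9) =((14)(4 8 12 5 6 9))^34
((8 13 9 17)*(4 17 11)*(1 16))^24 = (17)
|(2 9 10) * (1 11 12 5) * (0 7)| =|(0 7)(1 11 12 5)(2 9 10)| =12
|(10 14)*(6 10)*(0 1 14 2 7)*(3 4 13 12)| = 28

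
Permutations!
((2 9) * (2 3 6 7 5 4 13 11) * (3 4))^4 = (2 11 13 4 9)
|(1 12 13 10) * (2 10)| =|(1 12 13 2 10)| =5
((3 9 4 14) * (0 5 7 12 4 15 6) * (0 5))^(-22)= (3 7 9 12 15 4 6 14 5)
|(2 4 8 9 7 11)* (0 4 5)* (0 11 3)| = 6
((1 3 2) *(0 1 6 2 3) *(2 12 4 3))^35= (12)(0 1)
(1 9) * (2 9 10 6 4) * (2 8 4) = [0, 10, 9, 3, 8, 5, 2, 7, 4, 1, 6] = (1 10 6 2 9)(4 8)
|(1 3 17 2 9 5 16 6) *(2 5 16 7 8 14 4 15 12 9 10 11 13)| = 52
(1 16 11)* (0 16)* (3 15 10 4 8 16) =(0 3 15 10 4 8 16 11 1) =[3, 0, 2, 15, 8, 5, 6, 7, 16, 9, 4, 1, 12, 13, 14, 10, 11]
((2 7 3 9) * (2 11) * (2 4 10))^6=(2 10 4 11 9 3 7)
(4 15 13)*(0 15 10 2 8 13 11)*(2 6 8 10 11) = (0 15 2 10 6 8 13 4 11) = [15, 1, 10, 3, 11, 5, 8, 7, 13, 9, 6, 0, 12, 4, 14, 2]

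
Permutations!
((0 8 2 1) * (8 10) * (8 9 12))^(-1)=(0 1 2 8 12 9 10)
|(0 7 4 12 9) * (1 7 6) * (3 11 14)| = 21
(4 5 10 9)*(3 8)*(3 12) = (3 8 12)(4 5 10 9) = [0, 1, 2, 8, 5, 10, 6, 7, 12, 4, 9, 11, 3]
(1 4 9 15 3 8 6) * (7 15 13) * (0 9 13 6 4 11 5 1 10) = (0 9 6 10)(1 11 5)(3 8 4 13 7 15) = [9, 11, 2, 8, 13, 1, 10, 15, 4, 6, 0, 5, 12, 7, 14, 3]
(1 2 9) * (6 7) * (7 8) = (1 2 9)(6 8 7) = [0, 2, 9, 3, 4, 5, 8, 6, 7, 1]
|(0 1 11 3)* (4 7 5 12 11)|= 8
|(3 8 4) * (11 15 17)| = 3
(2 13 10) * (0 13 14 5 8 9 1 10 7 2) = (0 13 7 2 14 5 8 9 1 10) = [13, 10, 14, 3, 4, 8, 6, 2, 9, 1, 0, 11, 12, 7, 5]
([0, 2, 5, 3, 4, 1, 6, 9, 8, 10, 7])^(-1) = (1 5 2)(7 10 9)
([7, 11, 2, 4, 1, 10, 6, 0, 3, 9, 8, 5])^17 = [7, 10, 2, 11, 5, 3, 6, 0, 1, 9, 4, 8]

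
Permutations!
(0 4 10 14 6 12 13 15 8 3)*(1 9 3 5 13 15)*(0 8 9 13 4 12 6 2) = (0 12 15 9 3 8 5 4 10 14 2)(1 13) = [12, 13, 0, 8, 10, 4, 6, 7, 5, 3, 14, 11, 15, 1, 2, 9]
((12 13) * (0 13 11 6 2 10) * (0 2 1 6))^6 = ((0 13 12 11)(1 6)(2 10))^6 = (0 12)(11 13)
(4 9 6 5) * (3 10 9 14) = [0, 1, 2, 10, 14, 4, 5, 7, 8, 6, 9, 11, 12, 13, 3] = (3 10 9 6 5 4 14)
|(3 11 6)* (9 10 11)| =5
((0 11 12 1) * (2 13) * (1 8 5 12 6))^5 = (0 11 6 1)(2 13)(5 8 12)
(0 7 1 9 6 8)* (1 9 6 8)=(0 7 9 8)(1 6)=[7, 6, 2, 3, 4, 5, 1, 9, 0, 8]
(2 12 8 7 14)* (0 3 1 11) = (0 3 1 11)(2 12 8 7 14) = [3, 11, 12, 1, 4, 5, 6, 14, 7, 9, 10, 0, 8, 13, 2]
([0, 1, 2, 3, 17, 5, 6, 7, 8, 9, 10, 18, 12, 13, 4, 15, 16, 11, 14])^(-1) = [0, 1, 2, 3, 14, 5, 6, 7, 8, 9, 10, 17, 12, 13, 18, 15, 16, 4, 11]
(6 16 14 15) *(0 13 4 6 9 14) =(0 13 4 6 16)(9 14 15) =[13, 1, 2, 3, 6, 5, 16, 7, 8, 14, 10, 11, 12, 4, 15, 9, 0]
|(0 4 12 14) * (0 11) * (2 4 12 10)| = |(0 12 14 11)(2 4 10)| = 12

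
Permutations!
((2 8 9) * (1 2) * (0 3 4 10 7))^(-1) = ((0 3 4 10 7)(1 2 8 9))^(-1) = (0 7 10 4 3)(1 9 8 2)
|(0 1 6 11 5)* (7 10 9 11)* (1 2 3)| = |(0 2 3 1 6 7 10 9 11 5)| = 10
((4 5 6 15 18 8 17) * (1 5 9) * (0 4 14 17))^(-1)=((0 4 9 1 5 6 15 18 8)(14 17))^(-1)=(0 8 18 15 6 5 1 9 4)(14 17)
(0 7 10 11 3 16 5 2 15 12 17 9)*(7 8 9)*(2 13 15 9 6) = (0 8 6 2 9)(3 16 5 13 15 12 17 7 10 11) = [8, 1, 9, 16, 4, 13, 2, 10, 6, 0, 11, 3, 17, 15, 14, 12, 5, 7]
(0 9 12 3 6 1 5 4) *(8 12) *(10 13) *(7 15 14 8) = (0 9 7 15 14 8 12 3 6 1 5 4)(10 13) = [9, 5, 2, 6, 0, 4, 1, 15, 12, 7, 13, 11, 3, 10, 8, 14]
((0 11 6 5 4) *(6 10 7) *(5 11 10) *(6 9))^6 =(0 5 6 7)(4 11 9 10)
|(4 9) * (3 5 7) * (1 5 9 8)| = |(1 5 7 3 9 4 8)| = 7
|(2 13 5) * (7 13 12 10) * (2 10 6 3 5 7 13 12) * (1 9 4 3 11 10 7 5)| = 28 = |(1 9 4 3)(5 7 12 6 11 10 13)|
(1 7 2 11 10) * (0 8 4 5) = (0 8 4 5)(1 7 2 11 10) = [8, 7, 11, 3, 5, 0, 6, 2, 4, 9, 1, 10]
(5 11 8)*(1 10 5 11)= [0, 10, 2, 3, 4, 1, 6, 7, 11, 9, 5, 8]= (1 10 5)(8 11)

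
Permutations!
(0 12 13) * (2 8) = (0 12 13)(2 8) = [12, 1, 8, 3, 4, 5, 6, 7, 2, 9, 10, 11, 13, 0]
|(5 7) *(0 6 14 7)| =5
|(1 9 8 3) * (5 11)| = |(1 9 8 3)(5 11)| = 4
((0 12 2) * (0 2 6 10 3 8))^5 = (0 8 3 10 6 12)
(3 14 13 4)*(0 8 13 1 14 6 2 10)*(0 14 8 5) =[5, 8, 10, 6, 3, 0, 2, 7, 13, 9, 14, 11, 12, 4, 1] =(0 5)(1 8 13 4 3 6 2 10 14)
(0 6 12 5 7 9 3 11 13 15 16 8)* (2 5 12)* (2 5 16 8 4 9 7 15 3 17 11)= [6, 1, 16, 2, 9, 15, 5, 7, 0, 17, 10, 13, 12, 3, 14, 8, 4, 11]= (0 6 5 15 8)(2 16 4 9 17 11 13 3)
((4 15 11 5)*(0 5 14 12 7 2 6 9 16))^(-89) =(0 7 4 6 11 16 12 5 2 15 9 14)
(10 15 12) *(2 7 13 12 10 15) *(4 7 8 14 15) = [0, 1, 8, 3, 7, 5, 6, 13, 14, 9, 2, 11, 4, 12, 15, 10] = (2 8 14 15 10)(4 7 13 12)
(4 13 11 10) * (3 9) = (3 9)(4 13 11 10) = [0, 1, 2, 9, 13, 5, 6, 7, 8, 3, 4, 10, 12, 11]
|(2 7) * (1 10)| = 2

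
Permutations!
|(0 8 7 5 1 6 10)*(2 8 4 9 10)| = |(0 4 9 10)(1 6 2 8 7 5)| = 12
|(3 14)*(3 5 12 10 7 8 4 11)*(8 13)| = |(3 14 5 12 10 7 13 8 4 11)| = 10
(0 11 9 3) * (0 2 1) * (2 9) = (0 11 2 1)(3 9) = [11, 0, 1, 9, 4, 5, 6, 7, 8, 3, 10, 2]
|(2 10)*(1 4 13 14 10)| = 6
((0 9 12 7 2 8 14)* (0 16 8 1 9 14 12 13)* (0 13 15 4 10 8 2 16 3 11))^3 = ((0 14 3 11)(1 9 15 4 10 8 12 7 16 2))^3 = (0 11 3 14)(1 4 12 2 15 8 16 9 10 7)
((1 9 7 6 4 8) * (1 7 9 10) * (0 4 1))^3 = ((0 4 8 7 6 1 10))^3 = (0 7 10 8 1 4 6)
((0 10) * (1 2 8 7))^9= (0 10)(1 2 8 7)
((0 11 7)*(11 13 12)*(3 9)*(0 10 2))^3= ((0 13 12 11 7 10 2)(3 9))^3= (0 11 2 12 10 13 7)(3 9)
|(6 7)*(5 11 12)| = |(5 11 12)(6 7)| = 6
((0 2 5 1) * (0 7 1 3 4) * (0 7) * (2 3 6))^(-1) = ((0 3 4 7 1)(2 5 6))^(-1) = (0 1 7 4 3)(2 6 5)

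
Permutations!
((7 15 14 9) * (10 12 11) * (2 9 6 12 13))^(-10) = ((2 9 7 15 14 6 12 11 10 13))^(-10) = (15)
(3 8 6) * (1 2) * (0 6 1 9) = (0 6 3 8 1 2 9) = [6, 2, 9, 8, 4, 5, 3, 7, 1, 0]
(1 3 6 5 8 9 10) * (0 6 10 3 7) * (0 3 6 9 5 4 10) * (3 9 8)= (0 8 5 3)(1 7 9 6 4 10)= [8, 7, 2, 0, 10, 3, 4, 9, 5, 6, 1]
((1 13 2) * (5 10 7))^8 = ((1 13 2)(5 10 7))^8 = (1 2 13)(5 7 10)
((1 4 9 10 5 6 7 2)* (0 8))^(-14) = (1 9 5 7)(2 4 10 6)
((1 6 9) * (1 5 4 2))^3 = ((1 6 9 5 4 2))^3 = (1 5)(2 9)(4 6)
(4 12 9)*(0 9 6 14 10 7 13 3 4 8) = (0 9 8)(3 4 12 6 14 10 7 13) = [9, 1, 2, 4, 12, 5, 14, 13, 0, 8, 7, 11, 6, 3, 10]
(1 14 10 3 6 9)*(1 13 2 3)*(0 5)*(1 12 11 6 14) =(0 5)(2 3 14 10 12 11 6 9 13) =[5, 1, 3, 14, 4, 0, 9, 7, 8, 13, 12, 6, 11, 2, 10]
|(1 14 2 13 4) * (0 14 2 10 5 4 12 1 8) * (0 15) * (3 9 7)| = 84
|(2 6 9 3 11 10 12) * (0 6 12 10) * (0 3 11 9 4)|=6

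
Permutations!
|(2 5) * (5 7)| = |(2 7 5)| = 3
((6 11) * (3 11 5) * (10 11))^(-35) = (11)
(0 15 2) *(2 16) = (0 15 16 2) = [15, 1, 0, 3, 4, 5, 6, 7, 8, 9, 10, 11, 12, 13, 14, 16, 2]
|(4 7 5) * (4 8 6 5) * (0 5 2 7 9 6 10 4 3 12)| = 11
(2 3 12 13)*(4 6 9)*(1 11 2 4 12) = (1 11 2 3)(4 6 9 12 13) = [0, 11, 3, 1, 6, 5, 9, 7, 8, 12, 10, 2, 13, 4]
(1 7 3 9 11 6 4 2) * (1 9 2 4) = (1 7 3 2 9 11 6) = [0, 7, 9, 2, 4, 5, 1, 3, 8, 11, 10, 6]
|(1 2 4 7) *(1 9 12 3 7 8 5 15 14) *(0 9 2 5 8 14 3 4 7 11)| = 10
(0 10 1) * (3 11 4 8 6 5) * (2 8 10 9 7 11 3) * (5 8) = (0 9 7 11 4 10 1)(2 5)(6 8) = [9, 0, 5, 3, 10, 2, 8, 11, 6, 7, 1, 4]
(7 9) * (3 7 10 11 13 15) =(3 7 9 10 11 13 15) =[0, 1, 2, 7, 4, 5, 6, 9, 8, 10, 11, 13, 12, 15, 14, 3]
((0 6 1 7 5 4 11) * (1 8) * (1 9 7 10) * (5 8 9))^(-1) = ((0 6 9 7 8 5 4 11)(1 10))^(-1) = (0 11 4 5 8 7 9 6)(1 10)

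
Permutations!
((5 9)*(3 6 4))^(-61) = ((3 6 4)(5 9))^(-61) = (3 4 6)(5 9)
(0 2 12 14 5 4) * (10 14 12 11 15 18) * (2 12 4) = (0 12 4)(2 11 15 18 10 14 5) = [12, 1, 11, 3, 0, 2, 6, 7, 8, 9, 14, 15, 4, 13, 5, 18, 16, 17, 10]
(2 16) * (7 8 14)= (2 16)(7 8 14)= [0, 1, 16, 3, 4, 5, 6, 8, 14, 9, 10, 11, 12, 13, 7, 15, 2]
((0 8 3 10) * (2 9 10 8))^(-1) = (0 10 9 2)(3 8)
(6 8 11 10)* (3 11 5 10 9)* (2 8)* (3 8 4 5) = (2 4 5 10 6)(3 11 9 8) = [0, 1, 4, 11, 5, 10, 2, 7, 3, 8, 6, 9]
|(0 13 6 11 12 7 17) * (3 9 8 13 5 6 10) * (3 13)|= 42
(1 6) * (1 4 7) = (1 6 4 7) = [0, 6, 2, 3, 7, 5, 4, 1]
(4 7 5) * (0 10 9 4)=(0 10 9 4 7 5)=[10, 1, 2, 3, 7, 0, 6, 5, 8, 4, 9]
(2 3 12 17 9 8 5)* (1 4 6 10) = (1 4 6 10)(2 3 12 17 9 8 5) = [0, 4, 3, 12, 6, 2, 10, 7, 5, 8, 1, 11, 17, 13, 14, 15, 16, 9]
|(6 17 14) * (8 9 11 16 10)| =|(6 17 14)(8 9 11 16 10)| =15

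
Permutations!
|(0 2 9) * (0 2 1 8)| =|(0 1 8)(2 9)| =6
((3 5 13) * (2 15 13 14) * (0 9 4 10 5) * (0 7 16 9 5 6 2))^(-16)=(0 14 5)(2 7 10 13 9)(3 4 15 16 6)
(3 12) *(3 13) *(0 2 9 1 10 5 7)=(0 2 9 1 10 5 7)(3 12 13)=[2, 10, 9, 12, 4, 7, 6, 0, 8, 1, 5, 11, 13, 3]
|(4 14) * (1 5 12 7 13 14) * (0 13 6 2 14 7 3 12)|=18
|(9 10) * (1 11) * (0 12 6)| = 6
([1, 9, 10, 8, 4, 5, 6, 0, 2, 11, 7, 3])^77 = (0 8 1 2 9 10 11 7 3)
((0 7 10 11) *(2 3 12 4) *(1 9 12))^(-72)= (12)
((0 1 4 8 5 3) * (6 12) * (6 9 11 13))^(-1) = ((0 1 4 8 5 3)(6 12 9 11 13))^(-1) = (0 3 5 8 4 1)(6 13 11 9 12)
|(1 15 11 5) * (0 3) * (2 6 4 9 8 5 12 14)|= |(0 3)(1 15 11 12 14 2 6 4 9 8 5)|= 22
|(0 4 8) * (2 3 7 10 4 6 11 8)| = 20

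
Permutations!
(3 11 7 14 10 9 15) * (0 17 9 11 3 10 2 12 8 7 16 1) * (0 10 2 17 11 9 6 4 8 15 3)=(0 11 16 1 10 9 3)(2 12 15)(4 8 7 14 17 6)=[11, 10, 12, 0, 8, 5, 4, 14, 7, 3, 9, 16, 15, 13, 17, 2, 1, 6]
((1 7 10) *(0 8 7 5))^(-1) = (0 5 1 10 7 8)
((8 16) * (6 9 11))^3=(8 16)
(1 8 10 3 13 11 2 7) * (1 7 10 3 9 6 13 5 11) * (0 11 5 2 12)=(0 11 12)(1 8 3 2 10 9 6 13)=[11, 8, 10, 2, 4, 5, 13, 7, 3, 6, 9, 12, 0, 1]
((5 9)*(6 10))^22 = (10) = ((5 9)(6 10))^22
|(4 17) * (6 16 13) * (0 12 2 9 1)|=|(0 12 2 9 1)(4 17)(6 16 13)|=30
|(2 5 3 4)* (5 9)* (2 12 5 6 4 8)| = 8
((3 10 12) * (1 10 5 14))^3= (1 3)(5 10)(12 14)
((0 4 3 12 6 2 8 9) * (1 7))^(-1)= ((0 4 3 12 6 2 8 9)(1 7))^(-1)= (0 9 8 2 6 12 3 4)(1 7)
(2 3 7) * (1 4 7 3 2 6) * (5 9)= (1 4 7 6)(5 9)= [0, 4, 2, 3, 7, 9, 1, 6, 8, 5]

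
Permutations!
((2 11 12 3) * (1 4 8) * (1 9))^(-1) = (1 9 8 4)(2 3 12 11)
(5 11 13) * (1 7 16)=[0, 7, 2, 3, 4, 11, 6, 16, 8, 9, 10, 13, 12, 5, 14, 15, 1]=(1 7 16)(5 11 13)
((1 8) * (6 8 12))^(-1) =(1 8 6 12)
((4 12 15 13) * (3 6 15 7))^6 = (3 7 12 4 13 15 6)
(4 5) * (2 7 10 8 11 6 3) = [0, 1, 7, 2, 5, 4, 3, 10, 11, 9, 8, 6] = (2 7 10 8 11 6 3)(4 5)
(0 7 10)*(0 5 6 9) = [7, 1, 2, 3, 4, 6, 9, 10, 8, 0, 5] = (0 7 10 5 6 9)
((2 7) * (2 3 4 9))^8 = ((2 7 3 4 9))^8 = (2 4 7 9 3)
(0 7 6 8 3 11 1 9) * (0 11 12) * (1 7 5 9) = (0 5 9 11 7 6 8 3 12) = [5, 1, 2, 12, 4, 9, 8, 6, 3, 11, 10, 7, 0]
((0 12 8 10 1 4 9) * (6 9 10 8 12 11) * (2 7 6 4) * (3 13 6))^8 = ((0 11 4 10 1 2 7 3 13 6 9))^8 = (0 13 2 4 9 3 1 11 6 7 10)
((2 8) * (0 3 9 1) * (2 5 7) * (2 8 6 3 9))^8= (0 1 9)(2 3 6)(5 8 7)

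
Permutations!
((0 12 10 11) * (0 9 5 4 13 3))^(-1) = (0 3 13 4 5 9 11 10 12)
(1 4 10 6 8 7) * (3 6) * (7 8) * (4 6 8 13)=[0, 6, 2, 8, 10, 5, 7, 1, 13, 9, 3, 11, 12, 4]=(1 6 7)(3 8 13 4 10)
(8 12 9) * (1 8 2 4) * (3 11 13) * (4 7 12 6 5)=(1 8 6 5 4)(2 7 12 9)(3 11 13)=[0, 8, 7, 11, 1, 4, 5, 12, 6, 2, 10, 13, 9, 3]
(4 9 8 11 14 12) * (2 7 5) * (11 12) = (2 7 5)(4 9 8 12)(11 14) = [0, 1, 7, 3, 9, 2, 6, 5, 12, 8, 10, 14, 4, 13, 11]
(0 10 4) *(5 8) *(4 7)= (0 10 7 4)(5 8)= [10, 1, 2, 3, 0, 8, 6, 4, 5, 9, 7]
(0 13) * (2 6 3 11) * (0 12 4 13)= (2 6 3 11)(4 13 12)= [0, 1, 6, 11, 13, 5, 3, 7, 8, 9, 10, 2, 4, 12]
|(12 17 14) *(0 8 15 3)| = 12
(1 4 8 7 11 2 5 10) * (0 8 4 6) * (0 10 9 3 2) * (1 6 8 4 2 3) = [4, 8, 5, 3, 2, 9, 10, 11, 7, 1, 6, 0] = (0 4 2 5 9 1 8 7 11)(6 10)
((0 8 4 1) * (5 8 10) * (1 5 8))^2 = ((0 10 8 4 5 1))^2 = (0 8 5)(1 10 4)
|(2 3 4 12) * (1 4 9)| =6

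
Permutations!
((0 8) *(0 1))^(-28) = (0 1 8)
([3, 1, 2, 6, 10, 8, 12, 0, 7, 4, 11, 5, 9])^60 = [4, 1, 2, 10, 7, 6, 11, 9, 12, 8, 0, 3, 5]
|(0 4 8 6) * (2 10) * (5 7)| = |(0 4 8 6)(2 10)(5 7)| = 4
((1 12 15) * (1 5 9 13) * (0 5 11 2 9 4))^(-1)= (0 4 5)(1 13 9 2 11 15 12)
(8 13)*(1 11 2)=(1 11 2)(8 13)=[0, 11, 1, 3, 4, 5, 6, 7, 13, 9, 10, 2, 12, 8]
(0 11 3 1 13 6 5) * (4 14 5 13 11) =(0 4 14 5)(1 11 3)(6 13) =[4, 11, 2, 1, 14, 0, 13, 7, 8, 9, 10, 3, 12, 6, 5]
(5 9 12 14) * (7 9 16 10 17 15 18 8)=(5 16 10 17 15 18 8 7 9 12 14)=[0, 1, 2, 3, 4, 16, 6, 9, 7, 12, 17, 11, 14, 13, 5, 18, 10, 15, 8]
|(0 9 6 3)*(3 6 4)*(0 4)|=2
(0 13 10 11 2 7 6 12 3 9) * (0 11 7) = (0 13 10 7 6 12 3 9 11 2) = [13, 1, 0, 9, 4, 5, 12, 6, 8, 11, 7, 2, 3, 10]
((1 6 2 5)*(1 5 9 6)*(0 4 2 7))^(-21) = (0 9)(2 7)(4 6)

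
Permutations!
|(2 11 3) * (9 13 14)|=3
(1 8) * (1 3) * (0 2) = (0 2)(1 8 3) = [2, 8, 0, 1, 4, 5, 6, 7, 3]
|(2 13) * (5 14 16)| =|(2 13)(5 14 16)| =6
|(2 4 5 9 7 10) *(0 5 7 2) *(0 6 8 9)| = |(0 5)(2 4 7 10 6 8 9)| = 14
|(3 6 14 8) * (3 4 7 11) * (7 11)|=6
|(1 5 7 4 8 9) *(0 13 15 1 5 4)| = 9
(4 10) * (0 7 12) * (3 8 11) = [7, 1, 2, 8, 10, 5, 6, 12, 11, 9, 4, 3, 0] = (0 7 12)(3 8 11)(4 10)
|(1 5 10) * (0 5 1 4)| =|(0 5 10 4)| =4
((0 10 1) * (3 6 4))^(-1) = (0 1 10)(3 4 6)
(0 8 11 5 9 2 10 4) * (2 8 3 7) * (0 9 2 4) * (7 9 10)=(0 3 9 8 11 5 2 7 4 10)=[3, 1, 7, 9, 10, 2, 6, 4, 11, 8, 0, 5]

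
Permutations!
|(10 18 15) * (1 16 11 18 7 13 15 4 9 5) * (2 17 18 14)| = 20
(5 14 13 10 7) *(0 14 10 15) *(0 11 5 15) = (0 14 13)(5 10 7 15 11) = [14, 1, 2, 3, 4, 10, 6, 15, 8, 9, 7, 5, 12, 0, 13, 11]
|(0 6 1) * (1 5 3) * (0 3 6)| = 2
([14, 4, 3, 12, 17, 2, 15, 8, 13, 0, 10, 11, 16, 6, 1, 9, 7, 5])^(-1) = (0 9 15 6 13 8 7 16 12 3 2 5 17 4 1 14)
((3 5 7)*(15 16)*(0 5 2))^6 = (16)(0 5 7 3 2)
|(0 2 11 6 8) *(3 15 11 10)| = 8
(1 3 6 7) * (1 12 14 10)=[0, 3, 2, 6, 4, 5, 7, 12, 8, 9, 1, 11, 14, 13, 10]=(1 3 6 7 12 14 10)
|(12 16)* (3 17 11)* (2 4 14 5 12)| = |(2 4 14 5 12 16)(3 17 11)| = 6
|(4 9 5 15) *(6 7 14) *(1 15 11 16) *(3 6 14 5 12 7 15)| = 11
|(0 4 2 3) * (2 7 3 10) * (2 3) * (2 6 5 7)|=|(0 4 2 10 3)(5 7 6)|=15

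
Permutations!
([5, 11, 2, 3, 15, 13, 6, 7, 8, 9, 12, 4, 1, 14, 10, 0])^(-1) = (0 15 4 11 1 12 10 14 13 5)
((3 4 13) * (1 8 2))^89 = ((1 8 2)(3 4 13))^89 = (1 2 8)(3 13 4)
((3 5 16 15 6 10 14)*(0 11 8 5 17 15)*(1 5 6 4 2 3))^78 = ((0 11 8 6 10 14 1 5 16)(2 3 17 15 4))^78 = (0 1 6)(2 15 3 4 17)(5 10 11)(8 16 14)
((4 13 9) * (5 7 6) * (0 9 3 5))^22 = (0 7 3 4)(5 13 9 6) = ((0 9 4 13 3 5 7 6))^22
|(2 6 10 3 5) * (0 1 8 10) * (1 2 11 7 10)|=30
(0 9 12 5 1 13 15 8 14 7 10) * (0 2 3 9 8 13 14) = (0 8)(1 14 7 10 2 3 9 12 5)(13 15) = [8, 14, 3, 9, 4, 1, 6, 10, 0, 12, 2, 11, 5, 15, 7, 13]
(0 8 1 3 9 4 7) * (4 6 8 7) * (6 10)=(0 7)(1 3 9 10 6 8)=[7, 3, 2, 9, 4, 5, 8, 0, 1, 10, 6]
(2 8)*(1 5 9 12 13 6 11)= [0, 5, 8, 3, 4, 9, 11, 7, 2, 12, 10, 1, 13, 6]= (1 5 9 12 13 6 11)(2 8)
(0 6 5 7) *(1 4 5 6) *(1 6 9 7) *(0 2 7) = (0 6 9)(1 4 5)(2 7) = [6, 4, 7, 3, 5, 1, 9, 2, 8, 0]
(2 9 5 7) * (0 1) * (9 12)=(0 1)(2 12 9 5 7)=[1, 0, 12, 3, 4, 7, 6, 2, 8, 5, 10, 11, 9]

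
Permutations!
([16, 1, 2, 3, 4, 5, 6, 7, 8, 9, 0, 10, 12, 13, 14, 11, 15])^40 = [0, 1, 2, 3, 4, 5, 6, 7, 8, 9, 10, 11, 12, 13, 14, 15, 16]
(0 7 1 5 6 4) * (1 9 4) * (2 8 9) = (0 7 2 8 9 4)(1 5 6) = [7, 5, 8, 3, 0, 6, 1, 2, 9, 4]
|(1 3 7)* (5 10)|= 6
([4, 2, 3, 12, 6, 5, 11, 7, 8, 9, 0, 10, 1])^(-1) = [10, 12, 1, 2, 0, 5, 4, 7, 8, 9, 11, 6, 3]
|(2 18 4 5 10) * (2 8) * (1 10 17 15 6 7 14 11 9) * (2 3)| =15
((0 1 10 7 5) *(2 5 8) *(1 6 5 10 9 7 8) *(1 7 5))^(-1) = ((0 6 1 9 5)(2 10 8))^(-1) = (0 5 9 1 6)(2 8 10)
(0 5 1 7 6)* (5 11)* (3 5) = (0 11 3 5 1 7 6) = [11, 7, 2, 5, 4, 1, 0, 6, 8, 9, 10, 3]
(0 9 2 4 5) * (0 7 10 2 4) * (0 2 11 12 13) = (0 9 4 5 7 10 11 12 13) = [9, 1, 2, 3, 5, 7, 6, 10, 8, 4, 11, 12, 13, 0]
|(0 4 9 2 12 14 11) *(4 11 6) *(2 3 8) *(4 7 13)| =10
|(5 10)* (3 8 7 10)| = |(3 8 7 10 5)| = 5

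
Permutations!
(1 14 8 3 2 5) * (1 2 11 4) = (1 14 8 3 11 4)(2 5) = [0, 14, 5, 11, 1, 2, 6, 7, 3, 9, 10, 4, 12, 13, 8]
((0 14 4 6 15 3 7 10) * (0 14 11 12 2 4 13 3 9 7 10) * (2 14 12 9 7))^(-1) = (0 7 15 6 4 2 9 11)(3 13 14 12 10)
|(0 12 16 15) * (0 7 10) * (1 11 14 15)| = |(0 12 16 1 11 14 15 7 10)| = 9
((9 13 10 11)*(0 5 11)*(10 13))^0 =(13)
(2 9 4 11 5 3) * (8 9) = (2 8 9 4 11 5 3) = [0, 1, 8, 2, 11, 3, 6, 7, 9, 4, 10, 5]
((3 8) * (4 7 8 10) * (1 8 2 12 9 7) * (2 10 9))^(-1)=((1 8 3 9 7 10 4)(2 12))^(-1)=(1 4 10 7 9 3 8)(2 12)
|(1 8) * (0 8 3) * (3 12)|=|(0 8 1 12 3)|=5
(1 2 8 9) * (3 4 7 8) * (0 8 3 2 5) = (0 8 9 1 5)(3 4 7) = [8, 5, 2, 4, 7, 0, 6, 3, 9, 1]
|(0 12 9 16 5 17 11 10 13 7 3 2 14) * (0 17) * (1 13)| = |(0 12 9 16 5)(1 13 7 3 2 14 17 11 10)| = 45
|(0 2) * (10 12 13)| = 6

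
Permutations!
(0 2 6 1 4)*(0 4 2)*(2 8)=(1 8 2 6)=[0, 8, 6, 3, 4, 5, 1, 7, 2]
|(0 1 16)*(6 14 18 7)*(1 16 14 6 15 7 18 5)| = |(18)(0 16)(1 14 5)(7 15)| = 6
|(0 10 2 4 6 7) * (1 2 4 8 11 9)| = 5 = |(0 10 4 6 7)(1 2 8 11 9)|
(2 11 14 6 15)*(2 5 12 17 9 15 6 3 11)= (3 11 14)(5 12 17 9 15)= [0, 1, 2, 11, 4, 12, 6, 7, 8, 15, 10, 14, 17, 13, 3, 5, 16, 9]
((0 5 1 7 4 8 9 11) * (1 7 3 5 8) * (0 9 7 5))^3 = ((0 8 7 4 1 3)(9 11))^3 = (0 4)(1 8)(3 7)(9 11)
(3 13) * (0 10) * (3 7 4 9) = [10, 1, 2, 13, 9, 5, 6, 4, 8, 3, 0, 11, 12, 7] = (0 10)(3 13 7 4 9)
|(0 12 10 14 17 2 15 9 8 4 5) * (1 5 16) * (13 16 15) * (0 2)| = 20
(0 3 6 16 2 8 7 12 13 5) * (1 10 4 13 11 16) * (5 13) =(0 3 6 1 10 4 5)(2 8 7 12 11 16) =[3, 10, 8, 6, 5, 0, 1, 12, 7, 9, 4, 16, 11, 13, 14, 15, 2]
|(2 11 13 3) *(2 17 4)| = |(2 11 13 3 17 4)| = 6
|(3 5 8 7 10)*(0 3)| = |(0 3 5 8 7 10)| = 6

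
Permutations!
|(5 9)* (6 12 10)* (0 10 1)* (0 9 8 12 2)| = 20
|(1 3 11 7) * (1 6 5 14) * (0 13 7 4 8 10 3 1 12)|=|(0 13 7 6 5 14 12)(3 11 4 8 10)|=35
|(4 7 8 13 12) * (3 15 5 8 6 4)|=6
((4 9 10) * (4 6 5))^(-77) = (4 6 9 5 10)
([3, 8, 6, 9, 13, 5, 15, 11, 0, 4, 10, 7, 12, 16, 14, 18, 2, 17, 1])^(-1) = (0 8 1 18 15 6 2 16 13 4 9 3)(7 11)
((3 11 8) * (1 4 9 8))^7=(1 4 9 8 3 11)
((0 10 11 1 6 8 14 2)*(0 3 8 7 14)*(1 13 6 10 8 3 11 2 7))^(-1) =(0 8)(1 6 13 11 2 10)(7 14)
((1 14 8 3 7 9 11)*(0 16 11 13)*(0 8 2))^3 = ((0 16 11 1 14 2)(3 7 9 13 8))^3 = (0 1)(2 11)(3 13 7 8 9)(14 16)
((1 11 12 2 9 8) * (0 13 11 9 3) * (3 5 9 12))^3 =((0 13 11 3)(1 12 2 5 9 8))^3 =(0 3 11 13)(1 5)(2 8)(9 12)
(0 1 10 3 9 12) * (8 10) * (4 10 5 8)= (0 1 4 10 3 9 12)(5 8)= [1, 4, 2, 9, 10, 8, 6, 7, 5, 12, 3, 11, 0]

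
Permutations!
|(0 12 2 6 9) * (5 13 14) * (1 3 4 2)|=24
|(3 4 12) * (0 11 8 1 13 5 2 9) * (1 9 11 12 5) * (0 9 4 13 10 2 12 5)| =11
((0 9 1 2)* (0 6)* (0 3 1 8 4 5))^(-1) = ((0 9 8 4 5)(1 2 6 3))^(-1) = (0 5 4 8 9)(1 3 6 2)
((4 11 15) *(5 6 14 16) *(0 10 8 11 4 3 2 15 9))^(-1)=(0 9 11 8 10)(2 3 15)(5 16 14 6)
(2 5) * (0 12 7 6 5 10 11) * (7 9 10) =(0 12 9 10 11)(2 7 6 5) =[12, 1, 7, 3, 4, 2, 5, 6, 8, 10, 11, 0, 9]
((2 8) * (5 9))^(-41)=(2 8)(5 9)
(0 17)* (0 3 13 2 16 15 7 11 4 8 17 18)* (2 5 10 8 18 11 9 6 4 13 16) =[11, 1, 2, 16, 18, 10, 4, 9, 17, 6, 8, 13, 12, 5, 14, 7, 15, 3, 0] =(0 11 13 5 10 8 17 3 16 15 7 9 6 4 18)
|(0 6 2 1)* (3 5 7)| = 12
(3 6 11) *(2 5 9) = (2 5 9)(3 6 11) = [0, 1, 5, 6, 4, 9, 11, 7, 8, 2, 10, 3]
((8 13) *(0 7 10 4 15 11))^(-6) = (15) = ((0 7 10 4 15 11)(8 13))^(-6)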